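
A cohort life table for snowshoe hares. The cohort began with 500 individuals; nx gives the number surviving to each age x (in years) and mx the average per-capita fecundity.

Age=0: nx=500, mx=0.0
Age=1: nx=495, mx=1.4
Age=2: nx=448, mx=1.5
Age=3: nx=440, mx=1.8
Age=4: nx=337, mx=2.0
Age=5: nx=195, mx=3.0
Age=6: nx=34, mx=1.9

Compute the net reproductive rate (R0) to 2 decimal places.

6.96

lx = nx/n0 = nx/500: 1, 0.99, 0.896, 0.88, 0.674, 0.39, 0.068
lx·mx by age: 0, 1.386, 1.344, 1.584, 1.348, 1.17, 0.1292
R0 = Σ lx·mx = 6.9612 → 6.96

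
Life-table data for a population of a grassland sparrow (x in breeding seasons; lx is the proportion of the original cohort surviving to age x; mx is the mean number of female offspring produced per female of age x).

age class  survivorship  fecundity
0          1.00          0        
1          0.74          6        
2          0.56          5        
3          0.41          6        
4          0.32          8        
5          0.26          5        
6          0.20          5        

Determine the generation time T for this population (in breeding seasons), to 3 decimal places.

lx·mx: 0, 4.44, 2.8, 2.46, 2.56, 1.3, 1 → R0 = 14.56
x·lx·mx: 0, 4.44, 5.6, 7.38, 10.24, 6.5, 6 → Σ = 40.16
T = 40.16 / 14.56 = 2.758242… → 2.758

2.758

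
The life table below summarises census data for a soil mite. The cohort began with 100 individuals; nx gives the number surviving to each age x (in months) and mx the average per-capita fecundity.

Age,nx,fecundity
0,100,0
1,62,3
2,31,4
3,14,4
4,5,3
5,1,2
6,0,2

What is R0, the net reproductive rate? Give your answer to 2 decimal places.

3.83

lx = nx/n0 = nx/100: 1, 0.62, 0.31, 0.14, 0.05, 0.01, 0
lx·mx by age: 0, 1.86, 1.24, 0.56, 0.15, 0.02, 0
R0 = Σ lx·mx = 3.83 → 3.83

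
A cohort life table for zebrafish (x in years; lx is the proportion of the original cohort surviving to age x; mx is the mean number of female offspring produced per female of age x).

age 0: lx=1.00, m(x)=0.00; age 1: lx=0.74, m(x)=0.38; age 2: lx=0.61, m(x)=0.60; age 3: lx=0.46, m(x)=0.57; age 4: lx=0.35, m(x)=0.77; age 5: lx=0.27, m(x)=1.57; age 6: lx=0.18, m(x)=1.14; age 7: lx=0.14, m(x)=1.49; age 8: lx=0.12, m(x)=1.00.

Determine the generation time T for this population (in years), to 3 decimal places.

lx·mx: 0, 0.2812, 0.366, 0.2622, 0.2695, 0.4239, 0.2052, 0.2086, 0.12 → R0 = 2.1366
x·lx·mx: 0, 0.2812, 0.732, 0.7866, 1.078, 2.1195, 1.2312, 1.4602, 0.96 → Σ = 8.6487
T = 8.6487 / 2.1366 = 4.04788… → 4.048

4.048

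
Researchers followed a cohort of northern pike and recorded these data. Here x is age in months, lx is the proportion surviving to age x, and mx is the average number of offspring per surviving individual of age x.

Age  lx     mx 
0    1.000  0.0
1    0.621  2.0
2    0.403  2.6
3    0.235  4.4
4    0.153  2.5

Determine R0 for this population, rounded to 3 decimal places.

lx·mx by age: 0, 1.242, 1.0478, 1.034, 0.3825
R0 = Σ lx·mx = 3.7063 → 3.706

3.706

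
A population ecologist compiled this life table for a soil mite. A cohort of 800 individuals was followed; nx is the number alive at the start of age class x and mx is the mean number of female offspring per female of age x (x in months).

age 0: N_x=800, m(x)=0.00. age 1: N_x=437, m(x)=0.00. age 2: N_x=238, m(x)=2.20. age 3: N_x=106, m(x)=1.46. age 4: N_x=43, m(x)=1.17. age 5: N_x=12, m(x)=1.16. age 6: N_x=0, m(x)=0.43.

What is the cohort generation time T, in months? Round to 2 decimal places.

lx = nx/n0 = nx/800: 1, 0.54625, 0.2975, 0.1325, 0.05375, 0.015, 0
lx·mx: 0, 0, 0.6545, 0.19345, 0.062888…, 0.0174, 0 → R0 = 0.928238…
x·lx·mx: 0, 0, 1.309, 0.58035, 0.25155…, 0.087, 0 → Σ = 2.2279…
T = 2.2279… / 0.928238… = 2.40014… → 2.40

2.40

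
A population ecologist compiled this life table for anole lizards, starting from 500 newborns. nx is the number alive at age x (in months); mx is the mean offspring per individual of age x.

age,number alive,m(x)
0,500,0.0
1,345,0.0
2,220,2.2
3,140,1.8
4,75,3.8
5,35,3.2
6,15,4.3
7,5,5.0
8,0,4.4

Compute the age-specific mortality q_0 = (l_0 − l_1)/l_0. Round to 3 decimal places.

lx = nx/n0 = nx/500: 1, 0.69, 0.44, 0.28, 0.15, 0.07, 0.03, 0.01, 0
q_0 = (l_0 − l_1) / l_0 = (1 − 0.69) / 1
     = 0.31 / 1 = 0.31 → 0.310

0.310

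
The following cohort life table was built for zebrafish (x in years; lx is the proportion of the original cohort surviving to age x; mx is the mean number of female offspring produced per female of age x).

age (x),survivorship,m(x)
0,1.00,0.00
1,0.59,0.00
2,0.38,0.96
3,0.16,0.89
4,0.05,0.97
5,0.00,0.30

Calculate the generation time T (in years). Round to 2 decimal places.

lx·mx: 0, 0, 0.3648, 0.1424, 0.0485, 0 → R0 = 0.5557
x·lx·mx: 0, 0, 0.7296, 0.4272, 0.194, 0 → Σ = 1.3508
T = 1.3508 / 0.5557 = 2.430808… → 2.43

2.43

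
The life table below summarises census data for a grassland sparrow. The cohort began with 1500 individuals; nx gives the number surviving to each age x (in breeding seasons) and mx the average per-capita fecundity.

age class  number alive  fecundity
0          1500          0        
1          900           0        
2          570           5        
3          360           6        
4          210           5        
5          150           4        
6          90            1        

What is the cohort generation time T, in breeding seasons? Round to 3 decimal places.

2.951

lx = nx/n0 = nx/1500: 1, 0.6, 0.38, 0.24, 0.14, 0.1, 0.06
lx·mx: 0, 0, 1.9, 1.44, 0.7, 0.4, 0.06 → R0 = 4.5
x·lx·mx: 0, 0, 3.8, 4.32, 2.8, 2, 0.36 → Σ = 13.28
T = 13.28 / 4.5 = 2.951111… → 2.951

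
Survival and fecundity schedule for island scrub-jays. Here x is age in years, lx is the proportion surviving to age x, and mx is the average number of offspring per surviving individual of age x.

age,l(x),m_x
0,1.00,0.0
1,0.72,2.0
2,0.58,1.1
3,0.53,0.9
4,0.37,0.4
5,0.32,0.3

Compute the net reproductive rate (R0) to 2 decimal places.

2.80

lx·mx by age: 0, 1.44, 0.638, 0.477, 0.148, 0.096
R0 = Σ lx·mx = 2.799 → 2.80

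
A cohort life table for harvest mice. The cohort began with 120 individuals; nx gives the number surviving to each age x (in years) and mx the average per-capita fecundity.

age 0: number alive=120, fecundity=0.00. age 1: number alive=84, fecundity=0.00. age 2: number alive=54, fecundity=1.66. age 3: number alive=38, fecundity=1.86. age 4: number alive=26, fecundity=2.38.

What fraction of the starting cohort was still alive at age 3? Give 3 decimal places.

l_3 = n_3/n_0 = 38/120 = 0.316667… → 0.317

0.317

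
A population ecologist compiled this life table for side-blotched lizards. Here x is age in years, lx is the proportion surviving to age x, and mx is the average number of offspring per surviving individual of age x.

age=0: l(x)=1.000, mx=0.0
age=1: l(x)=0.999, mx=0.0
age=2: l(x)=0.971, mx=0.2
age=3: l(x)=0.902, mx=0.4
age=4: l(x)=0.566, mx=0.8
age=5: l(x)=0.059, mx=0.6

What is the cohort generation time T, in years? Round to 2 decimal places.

3.32

lx·mx: 0, 0, 0.1942, 0.3608, 0.4528, 0.0354 → R0 = 1.0432
x·lx·mx: 0, 0, 0.3884, 1.0824, 1.8112, 0.177 → Σ = 3.459
T = 3.459 / 1.0432 = 3.315759… → 3.32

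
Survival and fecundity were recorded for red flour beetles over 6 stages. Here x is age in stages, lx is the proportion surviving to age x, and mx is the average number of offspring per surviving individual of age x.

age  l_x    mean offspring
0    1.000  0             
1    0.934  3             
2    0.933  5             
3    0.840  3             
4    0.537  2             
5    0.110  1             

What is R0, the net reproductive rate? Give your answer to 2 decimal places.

lx·mx by age: 0, 2.802, 4.665, 2.52, 1.074, 0.11
R0 = Σ lx·mx = 11.171 → 11.17

11.17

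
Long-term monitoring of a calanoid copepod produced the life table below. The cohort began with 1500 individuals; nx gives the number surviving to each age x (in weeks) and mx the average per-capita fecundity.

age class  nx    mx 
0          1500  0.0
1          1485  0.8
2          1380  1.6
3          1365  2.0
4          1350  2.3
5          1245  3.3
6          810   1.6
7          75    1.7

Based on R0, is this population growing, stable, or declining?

growing

lx = nx/n0 = nx/1500: 1, 0.99, 0.92, 0.91, 0.9, 0.83, 0.54, 0.05
R0 = Σ lx·mx = 0 + 0.792 + 1.472 + 1.82 + 2.07 + 2.739 + 0.864 + 0.085 = 9.842
R0 > 1, so the population is growing.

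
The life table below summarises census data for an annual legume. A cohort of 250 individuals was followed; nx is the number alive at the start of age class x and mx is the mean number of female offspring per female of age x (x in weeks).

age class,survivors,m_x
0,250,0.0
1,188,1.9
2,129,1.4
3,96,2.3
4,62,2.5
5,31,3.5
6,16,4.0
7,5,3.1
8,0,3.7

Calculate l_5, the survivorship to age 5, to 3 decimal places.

0.124

l_5 = n_5/n_0 = 31/250 = 0.124 → 0.124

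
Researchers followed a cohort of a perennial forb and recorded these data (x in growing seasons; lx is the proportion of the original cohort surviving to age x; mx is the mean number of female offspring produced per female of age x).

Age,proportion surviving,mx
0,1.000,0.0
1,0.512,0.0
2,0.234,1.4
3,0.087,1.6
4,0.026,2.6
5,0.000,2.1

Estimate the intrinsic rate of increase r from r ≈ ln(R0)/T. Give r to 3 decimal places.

-0.249

R0 = Σ lx·mx = 0 + 0 + 0.3276 + 0.1392 + 0.0676 + 0 = 0.5344
Σ x·lx·mx = 1.3432; T = 1.3432/0.5344 = 2.51347…
r ≈ ln(R0)/T = ln(0.5344)/2.51347… = -0.2493… → -0.249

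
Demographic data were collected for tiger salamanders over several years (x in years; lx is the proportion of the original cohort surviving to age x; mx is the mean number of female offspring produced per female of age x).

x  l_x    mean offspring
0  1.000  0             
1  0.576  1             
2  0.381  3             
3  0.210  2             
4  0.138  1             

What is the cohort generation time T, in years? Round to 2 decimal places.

lx·mx: 0, 0.576, 1.143, 0.42, 0.138 → R0 = 2.277
x·lx·mx: 0, 0.576, 2.286, 1.26, 0.552 → Σ = 4.674
T = 4.674 / 2.277 = 2.052701… → 2.05

2.05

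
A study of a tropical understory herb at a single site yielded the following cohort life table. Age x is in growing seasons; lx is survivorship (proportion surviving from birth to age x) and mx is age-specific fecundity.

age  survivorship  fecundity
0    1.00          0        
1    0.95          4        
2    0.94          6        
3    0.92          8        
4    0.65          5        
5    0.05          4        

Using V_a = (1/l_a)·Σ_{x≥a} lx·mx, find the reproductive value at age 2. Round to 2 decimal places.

17.50

lx·mx for x ≥ 2: 5.64, 7.36, 3.25, 0.2 → sum = 16.45
V_2 = 16.45 / l_2 = 16.45 / 0.94 = 17.5 → 17.50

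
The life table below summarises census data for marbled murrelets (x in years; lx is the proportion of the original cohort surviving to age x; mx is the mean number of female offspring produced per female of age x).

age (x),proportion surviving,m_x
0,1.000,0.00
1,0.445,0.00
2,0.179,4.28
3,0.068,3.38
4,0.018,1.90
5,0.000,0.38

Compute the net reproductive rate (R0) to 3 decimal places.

1.030

lx·mx by age: 0, 0, 0.76612, 0.22984, 0.0342, 0
R0 = Σ lx·mx = 1.03016 → 1.030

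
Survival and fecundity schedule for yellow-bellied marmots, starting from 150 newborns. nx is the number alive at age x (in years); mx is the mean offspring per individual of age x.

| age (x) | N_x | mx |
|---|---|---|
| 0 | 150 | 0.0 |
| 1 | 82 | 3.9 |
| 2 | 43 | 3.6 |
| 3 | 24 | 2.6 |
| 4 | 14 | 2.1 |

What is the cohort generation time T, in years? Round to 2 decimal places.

lx = nx/n0 = nx/150: 1, 0.54667…, 0.28667…, 0.16, 0.09333…
lx·mx: 0, 2.132…, 1.032…, 0.416, 0.196… → R0 = 3.776…
x·lx·mx: 0, 2.132…, 2.064…, 1.248, 0.784… → Σ = 6.228…
T = 6.228… / 3.776… = 1.649364… → 1.65

1.65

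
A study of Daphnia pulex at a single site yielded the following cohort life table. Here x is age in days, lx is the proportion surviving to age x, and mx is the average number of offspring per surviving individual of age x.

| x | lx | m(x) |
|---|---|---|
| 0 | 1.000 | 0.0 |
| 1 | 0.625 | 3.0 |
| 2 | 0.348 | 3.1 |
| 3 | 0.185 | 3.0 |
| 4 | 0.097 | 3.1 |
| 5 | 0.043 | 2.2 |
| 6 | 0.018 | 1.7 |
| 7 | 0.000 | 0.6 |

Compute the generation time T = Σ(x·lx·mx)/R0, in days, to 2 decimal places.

1.92

lx·mx: 0, 1.875, 1.0788, 0.555, 0.3007, 0.0946, 0.0306, 0 → R0 = 3.9347
x·lx·mx: 0, 1.875, 2.1576, 1.665, 1.2028, 0.473, 0.1836, 0 → Σ = 7.557
T = 7.557 / 3.9347 = 1.920604… → 1.92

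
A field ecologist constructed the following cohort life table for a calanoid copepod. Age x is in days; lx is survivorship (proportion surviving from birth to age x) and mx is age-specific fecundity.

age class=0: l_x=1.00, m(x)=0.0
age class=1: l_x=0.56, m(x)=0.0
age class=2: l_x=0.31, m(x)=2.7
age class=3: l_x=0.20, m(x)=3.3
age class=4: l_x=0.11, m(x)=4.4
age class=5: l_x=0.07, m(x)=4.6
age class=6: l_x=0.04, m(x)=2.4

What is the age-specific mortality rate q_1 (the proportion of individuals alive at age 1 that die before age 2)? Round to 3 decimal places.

0.446

q_1 = (l_1 − l_2) / l_1 = (0.56 − 0.31) / 0.56
     = 0.25 / 0.56 = 0.446429… → 0.446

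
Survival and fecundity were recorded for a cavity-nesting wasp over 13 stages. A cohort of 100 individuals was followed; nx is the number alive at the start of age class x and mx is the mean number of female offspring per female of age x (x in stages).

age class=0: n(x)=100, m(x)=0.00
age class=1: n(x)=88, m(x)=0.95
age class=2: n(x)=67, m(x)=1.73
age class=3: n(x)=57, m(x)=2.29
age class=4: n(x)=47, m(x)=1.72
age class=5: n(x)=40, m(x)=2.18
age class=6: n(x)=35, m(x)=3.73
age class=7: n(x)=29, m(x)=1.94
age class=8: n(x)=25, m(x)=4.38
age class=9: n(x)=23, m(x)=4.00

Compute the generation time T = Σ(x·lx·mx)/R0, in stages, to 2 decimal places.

lx = nx/n0 = nx/100: 1, 0.88, 0.67, 0.57, 0.47, 0.4, 0.35, 0.29, 0.25, 0.23
lx·mx: 0, 0.836, 1.1591, 1.3053, 0.8084, 0.872, 1.3055, 0.5626, 1.095, 0.92 → R0 = 8.8639
x·lx·mx: 0, 0.836, 2.3182, 3.9159, 3.2336, 4.36, 7.833, 3.9382, 8.76, 8.28 → Σ = 43.4749
T = 43.4749 / 8.8639 = 4.904715… → 4.90

4.90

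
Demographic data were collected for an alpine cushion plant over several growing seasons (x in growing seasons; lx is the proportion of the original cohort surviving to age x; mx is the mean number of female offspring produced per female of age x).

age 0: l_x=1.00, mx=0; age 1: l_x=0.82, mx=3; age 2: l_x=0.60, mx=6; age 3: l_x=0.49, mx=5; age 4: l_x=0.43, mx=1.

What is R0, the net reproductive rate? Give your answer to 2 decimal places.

8.94

lx·mx by age: 0, 2.46, 3.6, 2.45, 0.43
R0 = Σ lx·mx = 8.94 → 8.94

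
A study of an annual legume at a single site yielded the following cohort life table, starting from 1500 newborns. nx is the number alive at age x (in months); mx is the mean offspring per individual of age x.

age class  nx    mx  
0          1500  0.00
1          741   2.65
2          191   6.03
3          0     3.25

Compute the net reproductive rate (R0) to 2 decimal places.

lx = nx/n0 = nx/1500: 1, 0.494, 0.12733…, 0
lx·mx by age: 0, 1.3091, 0.76782…, 0
R0 = Σ lx·mx = 2.07692… → 2.08

2.08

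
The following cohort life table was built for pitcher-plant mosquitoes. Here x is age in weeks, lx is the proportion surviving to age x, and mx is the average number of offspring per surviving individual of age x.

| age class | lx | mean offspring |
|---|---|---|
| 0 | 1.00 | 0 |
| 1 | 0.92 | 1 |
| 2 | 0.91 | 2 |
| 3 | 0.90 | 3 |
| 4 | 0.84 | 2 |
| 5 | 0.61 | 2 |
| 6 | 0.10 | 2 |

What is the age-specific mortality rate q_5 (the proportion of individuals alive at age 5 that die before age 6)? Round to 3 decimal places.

q_5 = (l_5 − l_6) / l_5 = (0.61 − 0.1) / 0.61
     = 0.51 / 0.61 = 0.836066… → 0.836

0.836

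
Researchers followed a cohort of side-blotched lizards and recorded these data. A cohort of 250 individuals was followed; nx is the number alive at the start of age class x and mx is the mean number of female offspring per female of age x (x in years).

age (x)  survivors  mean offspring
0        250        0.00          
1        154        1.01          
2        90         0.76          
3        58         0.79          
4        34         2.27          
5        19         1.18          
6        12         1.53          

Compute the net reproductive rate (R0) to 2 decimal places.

1.55

lx = nx/n0 = nx/250: 1, 0.616, 0.36, 0.232, 0.136, 0.076, 0.048
lx·mx by age: 0, 0.62216, 0.2736, 0.18328, 0.30872, 0.08968, 0.07344
R0 = Σ lx·mx = 1.55088 → 1.55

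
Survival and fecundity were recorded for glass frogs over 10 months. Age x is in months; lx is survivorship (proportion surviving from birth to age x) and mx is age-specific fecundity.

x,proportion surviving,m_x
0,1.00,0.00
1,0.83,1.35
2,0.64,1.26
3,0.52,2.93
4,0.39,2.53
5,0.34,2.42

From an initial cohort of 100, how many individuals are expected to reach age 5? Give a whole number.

34

Expected survivors = N0 · l_5 = 100 × 0.34 = 34 → 34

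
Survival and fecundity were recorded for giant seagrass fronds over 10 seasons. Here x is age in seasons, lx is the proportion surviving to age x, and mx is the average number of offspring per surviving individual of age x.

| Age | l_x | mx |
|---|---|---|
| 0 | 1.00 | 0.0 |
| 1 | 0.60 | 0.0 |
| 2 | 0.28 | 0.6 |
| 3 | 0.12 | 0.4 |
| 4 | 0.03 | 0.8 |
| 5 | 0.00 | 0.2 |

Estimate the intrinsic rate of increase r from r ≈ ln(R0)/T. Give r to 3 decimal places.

-0.595

R0 = Σ lx·mx = 0 + 0 + 0.168 + 0.048 + 0.024 + 0 = 0.24
Σ x·lx·mx = 0.576; T = 0.576/0.24 = 2.4
r ≈ ln(R0)/T = ln(0.24)/2.4 = -0.59463… → -0.595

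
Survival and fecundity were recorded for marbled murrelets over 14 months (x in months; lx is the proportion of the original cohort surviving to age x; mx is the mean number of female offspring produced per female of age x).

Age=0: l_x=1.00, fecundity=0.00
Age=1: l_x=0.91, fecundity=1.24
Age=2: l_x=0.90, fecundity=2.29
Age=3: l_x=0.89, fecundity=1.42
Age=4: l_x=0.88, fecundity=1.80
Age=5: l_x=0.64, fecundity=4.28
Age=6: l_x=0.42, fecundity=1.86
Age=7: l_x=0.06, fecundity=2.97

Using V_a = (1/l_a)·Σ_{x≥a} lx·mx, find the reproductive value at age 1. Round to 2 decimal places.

10.70

lx·mx for x ≥ 1: 1.1284, 2.061, 1.2638, 1.584, 2.7392, 0.7812, 0.1782 → sum = 9.7358
V_1 = 9.7358 / l_1 = 9.7358 / 0.91 = 10.698681… → 10.70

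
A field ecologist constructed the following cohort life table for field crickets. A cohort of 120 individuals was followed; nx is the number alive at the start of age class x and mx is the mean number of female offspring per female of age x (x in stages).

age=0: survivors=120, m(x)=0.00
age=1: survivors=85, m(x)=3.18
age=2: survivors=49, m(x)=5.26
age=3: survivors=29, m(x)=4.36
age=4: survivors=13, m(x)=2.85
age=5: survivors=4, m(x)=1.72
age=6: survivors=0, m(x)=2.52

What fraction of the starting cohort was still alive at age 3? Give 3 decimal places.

0.242

l_3 = n_3/n_0 = 29/120 = 0.241667… → 0.242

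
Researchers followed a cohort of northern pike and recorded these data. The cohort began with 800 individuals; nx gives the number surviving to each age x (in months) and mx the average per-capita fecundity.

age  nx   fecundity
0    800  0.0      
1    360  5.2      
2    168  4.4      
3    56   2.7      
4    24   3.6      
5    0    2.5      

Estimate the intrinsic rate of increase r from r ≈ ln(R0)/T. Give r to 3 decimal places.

lx = nx/n0 = nx/800: 1, 0.45, 0.21, 0.07, 0.03, 0
R0 = Σ lx·mx = 0 + 2.34 + 0.924 + 0.189 + 0.108 + 0 = 3.561
Σ x·lx·mx = 5.187; T = 5.187/3.561 = 1.45661…
r ≈ ln(R0)/T = ln(3.561)/1.45661… = 0.87191… → 0.872

0.872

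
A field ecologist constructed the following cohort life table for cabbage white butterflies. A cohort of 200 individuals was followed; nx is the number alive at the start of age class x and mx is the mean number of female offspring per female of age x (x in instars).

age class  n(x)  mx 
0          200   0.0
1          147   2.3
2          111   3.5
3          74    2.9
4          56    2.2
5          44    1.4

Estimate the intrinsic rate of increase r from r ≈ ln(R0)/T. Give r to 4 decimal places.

lx = nx/n0 = nx/200: 1, 0.735, 0.555, 0.37, 0.28, 0.22
R0 = Σ lx·mx = 0 + 1.6905 + 1.9425 + 1.073 + 0.616 + 0.308 = 5.63
Σ x·lx·mx = 12.7985; T = 12.7985/5.63 = 2.27327…
r ≈ ln(R0)/T = ln(5.63)/2.27327… = 0.760187… → 0.7602

0.7602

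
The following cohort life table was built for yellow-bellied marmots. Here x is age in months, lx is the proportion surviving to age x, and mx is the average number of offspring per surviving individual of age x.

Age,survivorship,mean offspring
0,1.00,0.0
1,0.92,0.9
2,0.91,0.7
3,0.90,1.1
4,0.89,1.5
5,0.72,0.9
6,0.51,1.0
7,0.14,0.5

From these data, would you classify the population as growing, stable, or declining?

growing

R0 = Σ lx·mx = 0 + 0.828 + 0.637 + 0.99 + 1.335 + 0.648 + 0.51 + 0.07 = 5.018
R0 > 1, so the population is growing.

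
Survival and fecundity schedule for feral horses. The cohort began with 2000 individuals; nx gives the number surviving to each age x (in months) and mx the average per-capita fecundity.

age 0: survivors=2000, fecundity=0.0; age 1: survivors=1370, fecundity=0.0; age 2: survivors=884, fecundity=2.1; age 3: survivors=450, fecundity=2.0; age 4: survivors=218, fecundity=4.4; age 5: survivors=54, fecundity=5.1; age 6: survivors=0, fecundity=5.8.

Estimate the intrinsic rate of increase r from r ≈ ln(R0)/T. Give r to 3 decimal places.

lx = nx/n0 = nx/2000: 1, 0.685, 0.442, 0.225, 0.109, 0.027, 0
R0 = Σ lx·mx = 0 + 0 + 0.9282 + 0.45 + 0.4796 + 0.1377 + 0 = 1.9955
Σ x·lx·mx = 5.8133; T = 5.8133/1.9955 = 2.9132…
r ≈ ln(R0)/T = ln(1.9955)/2.9132… = 0.23716… → 0.237

0.237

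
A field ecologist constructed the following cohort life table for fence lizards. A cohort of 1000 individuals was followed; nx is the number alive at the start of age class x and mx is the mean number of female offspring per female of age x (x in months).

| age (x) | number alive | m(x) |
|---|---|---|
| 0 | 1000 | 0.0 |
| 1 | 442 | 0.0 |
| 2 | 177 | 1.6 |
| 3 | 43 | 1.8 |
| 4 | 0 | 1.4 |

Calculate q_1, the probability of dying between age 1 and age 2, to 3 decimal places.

0.600

lx = nx/n0 = nx/1000: 1, 0.442, 0.177, 0.043, 0
q_1 = (l_1 − l_2) / l_1 = (0.442 − 0.177) / 0.442
     = 0.265 / 0.442 = 0.599548… → 0.600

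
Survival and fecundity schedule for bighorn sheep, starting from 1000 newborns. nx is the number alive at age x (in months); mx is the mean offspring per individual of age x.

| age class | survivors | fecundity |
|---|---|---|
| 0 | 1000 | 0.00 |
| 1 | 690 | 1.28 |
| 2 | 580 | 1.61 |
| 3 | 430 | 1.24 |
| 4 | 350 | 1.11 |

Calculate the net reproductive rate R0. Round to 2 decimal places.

lx = nx/n0 = nx/1000: 1, 0.69, 0.58, 0.43, 0.35
lx·mx by age: 0, 0.8832, 0.9338, 0.5332, 0.3885
R0 = Σ lx·mx = 2.7387 → 2.74

2.74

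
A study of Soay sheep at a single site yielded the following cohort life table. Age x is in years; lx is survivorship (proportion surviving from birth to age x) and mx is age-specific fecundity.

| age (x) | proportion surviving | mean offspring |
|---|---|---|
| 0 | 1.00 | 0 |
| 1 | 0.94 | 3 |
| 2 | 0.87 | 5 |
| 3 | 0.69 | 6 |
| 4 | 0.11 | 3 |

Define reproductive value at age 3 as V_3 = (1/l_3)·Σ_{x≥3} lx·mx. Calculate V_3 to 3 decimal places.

6.478

lx·mx for x ≥ 3: 4.14, 0.33 → sum = 4.47
V_3 = 4.47 / l_3 = 4.47 / 0.69 = 6.478261… → 6.478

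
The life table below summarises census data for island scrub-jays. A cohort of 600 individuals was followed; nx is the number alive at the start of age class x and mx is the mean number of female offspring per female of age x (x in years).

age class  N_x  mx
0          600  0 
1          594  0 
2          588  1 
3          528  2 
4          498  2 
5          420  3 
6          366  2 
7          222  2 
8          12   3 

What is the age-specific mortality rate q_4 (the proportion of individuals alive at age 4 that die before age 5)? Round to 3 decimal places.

lx = nx/n0 = nx/600: 1, 0.99, 0.98, 0.88, 0.83, 0.7, 0.61, 0.37, 0.02
q_4 = (l_4 − l_5) / l_4 = (0.83 − 0.7) / 0.83
     = 0.13 / 0.83 = 0.156627… → 0.157

0.157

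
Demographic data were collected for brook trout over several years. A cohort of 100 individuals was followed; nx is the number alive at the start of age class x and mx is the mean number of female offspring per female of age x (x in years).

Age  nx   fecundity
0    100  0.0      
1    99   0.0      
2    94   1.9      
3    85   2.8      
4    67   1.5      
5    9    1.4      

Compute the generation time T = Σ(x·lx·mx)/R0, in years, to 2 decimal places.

2.90

lx = nx/n0 = nx/100: 1, 0.99, 0.94, 0.85, 0.67, 0.09
lx·mx: 0, 0, 1.786, 2.38, 1.005, 0.126 → R0 = 5.297
x·lx·mx: 0, 0, 3.572, 7.14, 4.02, 0.63 → Σ = 15.362
T = 15.362 / 5.297 = 2.900132… → 2.90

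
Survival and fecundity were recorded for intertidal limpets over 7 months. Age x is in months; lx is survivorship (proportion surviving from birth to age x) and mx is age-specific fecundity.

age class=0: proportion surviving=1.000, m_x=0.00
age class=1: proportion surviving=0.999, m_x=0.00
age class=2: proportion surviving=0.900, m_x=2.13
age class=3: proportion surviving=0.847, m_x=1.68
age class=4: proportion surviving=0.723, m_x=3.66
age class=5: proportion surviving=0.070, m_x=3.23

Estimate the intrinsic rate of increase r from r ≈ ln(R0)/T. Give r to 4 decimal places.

0.5725

R0 = Σ lx·mx = 0 + 0 + 1.917 + 1.42296 + 2.64618 + 0.2261 = 6.21224
Σ x·lx·mx = 19.8181; T = 19.8181/6.21224 = 3.19017…
r ≈ ln(R0)/T = ln(6.21224)/3.19017… = 0.572547… → 0.5725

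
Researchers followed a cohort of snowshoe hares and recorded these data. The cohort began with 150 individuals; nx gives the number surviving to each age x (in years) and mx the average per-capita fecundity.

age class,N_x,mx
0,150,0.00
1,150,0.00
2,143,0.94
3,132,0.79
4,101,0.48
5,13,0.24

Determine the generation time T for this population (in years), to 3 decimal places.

2.725

lx = nx/n0 = nx/150: 1, 1, 0.95333…, 0.88, 0.67333…, 0.08667…
lx·mx: 0, 0, 0.896133…, 0.6952, 0.3232…, 0.0208… → R0 = 1.935333…
x·lx·mx: 0, 0, 1.792267…, 2.0856, 1.2928…, 0.104… → Σ = 5.274667…
T = 5.274667… / 1.935333… = 2.725456… → 2.725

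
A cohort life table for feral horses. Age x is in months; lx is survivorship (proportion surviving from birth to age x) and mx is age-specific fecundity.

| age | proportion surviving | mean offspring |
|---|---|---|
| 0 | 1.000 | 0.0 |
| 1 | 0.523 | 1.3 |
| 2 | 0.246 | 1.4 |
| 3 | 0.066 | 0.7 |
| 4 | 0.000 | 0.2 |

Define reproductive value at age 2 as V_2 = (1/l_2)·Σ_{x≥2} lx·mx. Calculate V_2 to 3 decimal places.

1.588

lx·mx for x ≥ 2: 0.3444, 0.0462, 0 → sum = 0.3906
V_2 = 0.3906 / l_2 = 0.3906 / 0.246 = 1.587805… → 1.588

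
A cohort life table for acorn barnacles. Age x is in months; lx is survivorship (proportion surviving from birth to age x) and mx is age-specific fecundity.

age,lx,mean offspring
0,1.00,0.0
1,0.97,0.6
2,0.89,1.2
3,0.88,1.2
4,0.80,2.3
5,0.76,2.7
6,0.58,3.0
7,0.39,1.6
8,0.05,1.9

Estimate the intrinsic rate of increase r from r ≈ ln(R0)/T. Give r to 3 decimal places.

0.511

R0 = Σ lx·mx = 0 + 0.582 + 1.068 + 1.056 + 1.84 + 2.052 + 1.74 + 0.624 + 0.095 = 9.057
Σ x·lx·mx = 39.074; T = 39.074/9.057 = 4.31423…
r ≈ ln(R0)/T = ln(9.057)/4.31423… = 0.51076… → 0.511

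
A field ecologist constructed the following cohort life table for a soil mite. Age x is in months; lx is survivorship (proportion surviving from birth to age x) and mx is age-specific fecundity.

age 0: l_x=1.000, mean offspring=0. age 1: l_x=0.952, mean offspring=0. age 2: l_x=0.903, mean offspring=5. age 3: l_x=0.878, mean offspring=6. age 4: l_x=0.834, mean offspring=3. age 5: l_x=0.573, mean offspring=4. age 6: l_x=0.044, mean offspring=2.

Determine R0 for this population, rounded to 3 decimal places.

14.665

lx·mx by age: 0, 0, 4.515, 5.268, 2.502, 2.292, 0.088
R0 = Σ lx·mx = 14.665 → 14.665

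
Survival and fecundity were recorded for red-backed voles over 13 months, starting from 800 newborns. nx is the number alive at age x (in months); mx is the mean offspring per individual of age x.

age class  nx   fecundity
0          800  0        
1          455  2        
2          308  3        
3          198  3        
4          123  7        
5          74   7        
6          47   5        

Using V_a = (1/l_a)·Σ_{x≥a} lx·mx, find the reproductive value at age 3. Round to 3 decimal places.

11.152

lx = nx/n0 = nx/800: 1, 0.56875, 0.385, 0.2475, 0.15375, 0.0925, 0.05875
lx·mx for x ≥ 3: 0.7425, 1.07625, 0.6475, 0.29375 → sum = 2.76
V_3 = 2.76 / l_3 = 2.76 / 0.2475 = 11.151515… → 11.152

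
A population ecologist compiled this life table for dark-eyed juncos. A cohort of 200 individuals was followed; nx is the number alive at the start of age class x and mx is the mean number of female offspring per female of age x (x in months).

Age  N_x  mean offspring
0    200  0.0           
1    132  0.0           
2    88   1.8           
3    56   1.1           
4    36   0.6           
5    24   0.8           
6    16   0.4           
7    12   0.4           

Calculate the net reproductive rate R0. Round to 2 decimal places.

1.36

lx = nx/n0 = nx/200: 1, 0.66, 0.44, 0.28, 0.18, 0.12, 0.08, 0.06
lx·mx by age: 0, 0, 0.792, 0.308, 0.108, 0.096, 0.032, 0.024
R0 = Σ lx·mx = 1.36 → 1.36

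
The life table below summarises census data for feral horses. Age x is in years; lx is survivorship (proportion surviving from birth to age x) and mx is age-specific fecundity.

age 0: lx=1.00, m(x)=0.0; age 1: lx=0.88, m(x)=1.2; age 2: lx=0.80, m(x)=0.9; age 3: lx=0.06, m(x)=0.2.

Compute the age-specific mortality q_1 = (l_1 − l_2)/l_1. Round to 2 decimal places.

0.09

q_1 = (l_1 − l_2) / l_1 = (0.88 − 0.8) / 0.88
     = 0.08 / 0.88 = 0.090909… → 0.09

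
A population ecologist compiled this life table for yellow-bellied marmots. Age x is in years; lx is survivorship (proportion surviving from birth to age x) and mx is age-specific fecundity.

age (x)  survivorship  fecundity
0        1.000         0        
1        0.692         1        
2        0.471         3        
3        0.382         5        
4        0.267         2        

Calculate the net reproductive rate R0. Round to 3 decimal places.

4.549

lx·mx by age: 0, 0.692, 1.413, 1.91, 0.534
R0 = Σ lx·mx = 4.549 → 4.549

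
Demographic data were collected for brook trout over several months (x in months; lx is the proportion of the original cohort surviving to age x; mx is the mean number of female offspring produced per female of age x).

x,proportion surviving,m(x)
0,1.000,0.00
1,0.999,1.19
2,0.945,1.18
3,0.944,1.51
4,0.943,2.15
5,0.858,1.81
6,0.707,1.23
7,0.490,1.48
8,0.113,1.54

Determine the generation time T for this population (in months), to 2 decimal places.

lx·mx: 0, 1.18881, 1.1151, 1.42544, 2.02745, 1.55298, 0.86961, 0.7252, 0.17402 → R0 = 9.07861
x·lx·mx: 0, 1.18881, 2.2302, 4.27632, 8.1098, 7.7649, 5.21766, 5.0764, 1.39216 → Σ = 35.25625
T = 35.25625 / 9.07861 = 3.883441… → 3.88

3.88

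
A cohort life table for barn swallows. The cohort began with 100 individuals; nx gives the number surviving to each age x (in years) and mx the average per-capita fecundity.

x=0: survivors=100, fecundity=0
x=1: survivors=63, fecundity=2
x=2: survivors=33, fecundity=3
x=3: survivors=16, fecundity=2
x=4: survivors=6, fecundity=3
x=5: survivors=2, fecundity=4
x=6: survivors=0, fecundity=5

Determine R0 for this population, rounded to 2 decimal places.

2.83

lx = nx/n0 = nx/100: 1, 0.63, 0.33, 0.16, 0.06, 0.02, 0
lx·mx by age: 0, 1.26, 0.99, 0.32, 0.18, 0.08, 0
R0 = Σ lx·mx = 2.83 → 2.83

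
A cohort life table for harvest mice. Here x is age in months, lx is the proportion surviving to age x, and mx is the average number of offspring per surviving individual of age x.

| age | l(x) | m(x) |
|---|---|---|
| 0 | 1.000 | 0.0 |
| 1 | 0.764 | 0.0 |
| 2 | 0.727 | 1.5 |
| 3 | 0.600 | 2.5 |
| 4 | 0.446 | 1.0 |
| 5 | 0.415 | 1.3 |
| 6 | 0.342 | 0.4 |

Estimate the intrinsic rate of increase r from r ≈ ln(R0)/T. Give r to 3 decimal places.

R0 = Σ lx·mx = 0 + 0 + 1.0905 + 1.5 + 0.446 + 0.5395 + 0.1368 = 3.7128
Σ x·lx·mx = 11.9833; T = 11.9833/3.7128 = 3.22756…
r ≈ ln(R0)/T = ln(3.7128)/3.22756… = 0.40643… → 0.406

0.406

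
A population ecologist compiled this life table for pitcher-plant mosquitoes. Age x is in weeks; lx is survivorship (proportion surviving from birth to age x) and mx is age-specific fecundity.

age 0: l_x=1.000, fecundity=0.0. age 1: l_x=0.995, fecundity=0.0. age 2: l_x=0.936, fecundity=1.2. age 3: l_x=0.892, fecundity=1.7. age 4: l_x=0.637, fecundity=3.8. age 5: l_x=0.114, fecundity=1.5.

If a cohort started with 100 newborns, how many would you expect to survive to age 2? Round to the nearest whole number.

Expected survivors = N0 · l_2 = 100 × 0.936 = 93.6 → 94

94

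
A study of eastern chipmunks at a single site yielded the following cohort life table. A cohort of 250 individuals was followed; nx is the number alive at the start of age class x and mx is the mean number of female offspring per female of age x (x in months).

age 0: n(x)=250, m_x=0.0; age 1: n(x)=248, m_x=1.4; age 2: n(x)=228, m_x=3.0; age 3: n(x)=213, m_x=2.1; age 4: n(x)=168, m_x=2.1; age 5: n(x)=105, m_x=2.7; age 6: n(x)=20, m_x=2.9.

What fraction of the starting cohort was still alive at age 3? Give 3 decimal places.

0.852

l_3 = n_3/n_0 = 213/250 = 0.852 → 0.852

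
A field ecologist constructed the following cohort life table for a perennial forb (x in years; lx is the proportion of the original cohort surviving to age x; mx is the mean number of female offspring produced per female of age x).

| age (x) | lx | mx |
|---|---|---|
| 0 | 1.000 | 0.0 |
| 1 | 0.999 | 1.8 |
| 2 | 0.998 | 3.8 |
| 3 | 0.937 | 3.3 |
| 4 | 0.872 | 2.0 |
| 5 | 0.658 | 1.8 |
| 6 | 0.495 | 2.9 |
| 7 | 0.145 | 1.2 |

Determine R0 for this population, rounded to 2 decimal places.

13.22

lx·mx by age: 0, 1.7982, 3.7924, 3.0921, 1.744, 1.1844, 1.4355, 0.174
R0 = Σ lx·mx = 13.2206 → 13.22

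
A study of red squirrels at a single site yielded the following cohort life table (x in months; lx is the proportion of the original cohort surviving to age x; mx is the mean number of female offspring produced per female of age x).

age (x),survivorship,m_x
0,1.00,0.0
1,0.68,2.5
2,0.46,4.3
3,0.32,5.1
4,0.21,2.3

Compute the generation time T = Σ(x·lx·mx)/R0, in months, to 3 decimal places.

lx·mx: 0, 1.7, 1.978, 1.632, 0.483 → R0 = 5.793
x·lx·mx: 0, 1.7, 3.956, 4.896, 1.932 → Σ = 12.484
T = 12.484 / 5.793 = 2.155015… → 2.155

2.155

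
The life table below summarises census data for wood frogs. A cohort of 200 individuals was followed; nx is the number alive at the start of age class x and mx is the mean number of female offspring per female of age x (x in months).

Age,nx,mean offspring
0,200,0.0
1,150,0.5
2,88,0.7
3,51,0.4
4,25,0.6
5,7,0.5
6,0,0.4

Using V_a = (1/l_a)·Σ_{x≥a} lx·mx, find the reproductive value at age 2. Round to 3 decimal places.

lx = nx/n0 = nx/200: 1, 0.75, 0.44, 0.255, 0.125, 0.035, 0
lx·mx for x ≥ 2: 0.308, 0.102, 0.075, 0.0175, 0 → sum = 0.5025
V_2 = 0.5025 / l_2 = 0.5025 / 0.44 = 1.142045… → 1.142

1.142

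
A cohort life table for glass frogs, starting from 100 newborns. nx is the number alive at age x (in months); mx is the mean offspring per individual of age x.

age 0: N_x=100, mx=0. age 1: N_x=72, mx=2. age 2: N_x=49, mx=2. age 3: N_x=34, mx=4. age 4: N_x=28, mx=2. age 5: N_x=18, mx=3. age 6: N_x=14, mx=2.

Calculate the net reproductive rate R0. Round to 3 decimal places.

5.160

lx = nx/n0 = nx/100: 1, 0.72, 0.49, 0.34, 0.28, 0.18, 0.14
lx·mx by age: 0, 1.44, 0.98, 1.36, 0.56, 0.54, 0.28
R0 = Σ lx·mx = 5.16 → 5.160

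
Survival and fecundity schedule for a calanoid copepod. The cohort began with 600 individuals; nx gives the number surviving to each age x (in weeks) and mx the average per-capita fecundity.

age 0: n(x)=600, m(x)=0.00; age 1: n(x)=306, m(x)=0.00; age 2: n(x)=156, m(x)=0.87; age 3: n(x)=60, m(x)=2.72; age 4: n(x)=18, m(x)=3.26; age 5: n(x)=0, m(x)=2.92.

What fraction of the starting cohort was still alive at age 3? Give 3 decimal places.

0.100

l_3 = n_3/n_0 = 60/600 = 0.1 → 0.100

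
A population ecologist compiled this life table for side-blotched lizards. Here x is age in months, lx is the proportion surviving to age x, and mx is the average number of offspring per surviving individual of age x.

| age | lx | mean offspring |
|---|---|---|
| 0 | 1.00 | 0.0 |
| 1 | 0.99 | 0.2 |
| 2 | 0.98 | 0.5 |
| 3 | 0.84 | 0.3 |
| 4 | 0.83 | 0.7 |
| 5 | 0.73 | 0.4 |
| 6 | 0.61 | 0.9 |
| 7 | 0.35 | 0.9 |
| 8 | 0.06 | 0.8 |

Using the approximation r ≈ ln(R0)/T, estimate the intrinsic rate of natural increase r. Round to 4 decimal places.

0.2355

R0 = Σ lx·mx = 0 + 0.198 + 0.49 + 0.252 + 0.581 + 0.292 + 0.549 + 0.315 + 0.048 = 2.725
Σ x·lx·mx = 11.601; T = 11.601/2.725 = 4.25725…
r ≈ ln(R0)/T = ln(2.725)/4.25725… = 0.235473… → 0.2355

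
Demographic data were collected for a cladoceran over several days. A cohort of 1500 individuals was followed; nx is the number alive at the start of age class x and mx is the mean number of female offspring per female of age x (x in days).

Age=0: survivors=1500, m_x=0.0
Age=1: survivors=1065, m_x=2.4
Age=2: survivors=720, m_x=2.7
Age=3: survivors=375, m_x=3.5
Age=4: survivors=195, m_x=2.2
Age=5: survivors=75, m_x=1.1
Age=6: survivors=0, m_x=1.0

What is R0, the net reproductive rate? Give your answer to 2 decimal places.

lx = nx/n0 = nx/1500: 1, 0.71, 0.48, 0.25, 0.13, 0.05, 0
lx·mx by age: 0, 1.704, 1.296, 0.875, 0.286, 0.055, 0
R0 = Σ lx·mx = 4.216 → 4.22

4.22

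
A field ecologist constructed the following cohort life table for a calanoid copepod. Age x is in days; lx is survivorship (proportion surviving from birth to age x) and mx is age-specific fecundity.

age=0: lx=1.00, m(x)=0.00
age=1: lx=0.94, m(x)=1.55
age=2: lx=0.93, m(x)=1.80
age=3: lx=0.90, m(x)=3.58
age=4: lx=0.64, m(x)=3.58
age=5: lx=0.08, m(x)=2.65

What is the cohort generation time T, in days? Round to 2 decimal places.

lx·mx: 0, 1.457, 1.674, 3.222, 2.2912, 0.212 → R0 = 8.8562
x·lx·mx: 0, 1.457, 3.348, 9.666, 9.1648, 1.06 → Σ = 24.6958
T = 24.6958 / 8.8562 = 2.788532… → 2.79

2.79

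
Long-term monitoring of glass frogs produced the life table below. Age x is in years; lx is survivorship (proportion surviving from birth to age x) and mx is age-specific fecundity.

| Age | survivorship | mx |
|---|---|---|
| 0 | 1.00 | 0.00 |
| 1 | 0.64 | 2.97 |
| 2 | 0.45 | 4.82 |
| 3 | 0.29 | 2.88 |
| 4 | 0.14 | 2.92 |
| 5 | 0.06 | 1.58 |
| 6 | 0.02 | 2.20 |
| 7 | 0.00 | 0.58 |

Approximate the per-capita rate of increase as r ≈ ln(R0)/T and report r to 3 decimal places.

R0 = Σ lx·mx = 0 + 1.9008 + 2.169 + 0.8352 + 0.4088 + 0.0948 + 0.044 + 0 = 5.4526
Σ x·lx·mx = 11.1176; T = 11.1176/5.4526 = 2.03895…
r ≈ ln(R0)/T = ln(5.4526)/2.03895… = 0.83184… → 0.832

0.832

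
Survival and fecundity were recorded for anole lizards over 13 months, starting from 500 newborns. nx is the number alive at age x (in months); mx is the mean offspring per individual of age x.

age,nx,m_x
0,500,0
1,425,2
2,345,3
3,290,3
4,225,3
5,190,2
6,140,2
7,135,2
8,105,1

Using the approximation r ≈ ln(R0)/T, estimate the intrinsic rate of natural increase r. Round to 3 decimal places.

0.672

lx = nx/n0 = nx/500: 1, 0.85, 0.69, 0.58, 0.45, 0.38, 0.28, 0.27, 0.21
R0 = Σ lx·mx = 0 + 1.7 + 2.07 + 1.74 + 1.35 + 0.76 + 0.56 + 0.54 + 0.21 = 8.93
Σ x·lx·mx = 29.08; T = 29.08/8.93 = 3.25644…
r ≈ ln(R0)/T = ln(8.93)/3.25644… = 0.67233… → 0.672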